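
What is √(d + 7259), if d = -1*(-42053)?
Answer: 4*√3082 ≈ 222.06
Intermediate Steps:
d = 42053
√(d + 7259) = √(42053 + 7259) = √49312 = 4*√3082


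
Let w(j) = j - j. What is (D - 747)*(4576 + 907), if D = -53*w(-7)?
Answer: -4095801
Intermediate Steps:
w(j) = 0
D = 0 (D = -53*0 = 0)
(D - 747)*(4576 + 907) = (0 - 747)*(4576 + 907) = -747*5483 = -4095801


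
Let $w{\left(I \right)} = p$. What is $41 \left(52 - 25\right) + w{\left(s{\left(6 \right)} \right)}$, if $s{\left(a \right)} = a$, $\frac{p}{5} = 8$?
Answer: $1147$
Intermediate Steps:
$p = 40$ ($p = 5 \cdot 8 = 40$)
$w{\left(I \right)} = 40$
$41 \left(52 - 25\right) + w{\left(s{\left(6 \right)} \right)} = 41 \left(52 - 25\right) + 40 = 41 \cdot 27 + 40 = 1107 + 40 = 1147$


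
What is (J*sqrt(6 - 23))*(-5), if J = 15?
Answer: -75*I*sqrt(17) ≈ -309.23*I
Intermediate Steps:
(J*sqrt(6 - 23))*(-5) = (15*sqrt(6 - 23))*(-5) = (15*sqrt(-17))*(-5) = (15*(I*sqrt(17)))*(-5) = (15*I*sqrt(17))*(-5) = -75*I*sqrt(17)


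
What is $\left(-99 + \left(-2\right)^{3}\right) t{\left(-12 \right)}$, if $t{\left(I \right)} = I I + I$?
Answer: $-14124$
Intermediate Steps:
$t{\left(I \right)} = I + I^{2}$ ($t{\left(I \right)} = I^{2} + I = I + I^{2}$)
$\left(-99 + \left(-2\right)^{3}\right) t{\left(-12 \right)} = \left(-99 + \left(-2\right)^{3}\right) \left(- 12 \left(1 - 12\right)\right) = \left(-99 - 8\right) \left(\left(-12\right) \left(-11\right)\right) = \left(-107\right) 132 = -14124$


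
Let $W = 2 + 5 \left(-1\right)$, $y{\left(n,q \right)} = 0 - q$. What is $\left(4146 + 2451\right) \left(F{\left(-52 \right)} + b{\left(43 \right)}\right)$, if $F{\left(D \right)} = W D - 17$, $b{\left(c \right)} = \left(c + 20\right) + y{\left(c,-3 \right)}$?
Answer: $1352385$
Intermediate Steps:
$y{\left(n,q \right)} = - q$
$W = -3$ ($W = 2 - 5 = -3$)
$b{\left(c \right)} = 23 + c$ ($b{\left(c \right)} = \left(c + 20\right) - -3 = \left(20 + c\right) + 3 = 23 + c$)
$F{\left(D \right)} = -17 - 3 D$ ($F{\left(D \right)} = - 3 D - 17 = -17 - 3 D$)
$\left(4146 + 2451\right) \left(F{\left(-52 \right)} + b{\left(43 \right)}\right) = \left(4146 + 2451\right) \left(\left(-17 - -156\right) + \left(23 + 43\right)\right) = 6597 \left(\left(-17 + 156\right) + 66\right) = 6597 \left(139 + 66\right) = 6597 \cdot 205 = 1352385$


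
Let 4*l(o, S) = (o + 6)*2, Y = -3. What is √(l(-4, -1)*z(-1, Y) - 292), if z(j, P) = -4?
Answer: 2*I*√74 ≈ 17.205*I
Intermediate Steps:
l(o, S) = 3 + o/2 (l(o, S) = ((o + 6)*2)/4 = ((6 + o)*2)/4 = (12 + 2*o)/4 = 3 + o/2)
√(l(-4, -1)*z(-1, Y) - 292) = √((3 + (½)*(-4))*(-4) - 292) = √((3 - 2)*(-4) - 292) = √(1*(-4) - 292) = √(-4 - 292) = √(-296) = 2*I*√74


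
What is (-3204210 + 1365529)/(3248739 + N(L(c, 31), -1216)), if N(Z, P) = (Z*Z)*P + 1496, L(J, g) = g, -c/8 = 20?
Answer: -1838681/2081659 ≈ -0.88328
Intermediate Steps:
c = -160 (c = -8*20 = -160)
N(Z, P) = 1496 + P*Z**2 (N(Z, P) = Z**2*P + 1496 = P*Z**2 + 1496 = 1496 + P*Z**2)
(-3204210 + 1365529)/(3248739 + N(L(c, 31), -1216)) = (-3204210 + 1365529)/(3248739 + (1496 - 1216*31**2)) = -1838681/(3248739 + (1496 - 1216*961)) = -1838681/(3248739 + (1496 - 1168576)) = -1838681/(3248739 - 1167080) = -1838681/2081659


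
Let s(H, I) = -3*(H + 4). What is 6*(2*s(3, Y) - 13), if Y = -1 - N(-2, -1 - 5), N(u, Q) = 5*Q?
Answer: -330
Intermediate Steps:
Y = 29 (Y = -1 - 5*(-1 - 5) = -1 - 5*(-6) = -1 - 1*(-30) = -1 + 30 = 29)
s(H, I) = -12 - 3*H (s(H, I) = -3*(4 + H) = -12 - 3*H)
6*(2*s(3, Y) - 13) = 6*(2*(-12 - 3*3) - 13) = 6*(2*(-12 - 9) - 13) = 6*(2*(-21) - 13) = 6*(-42 - 13) = 6*(-55) = -330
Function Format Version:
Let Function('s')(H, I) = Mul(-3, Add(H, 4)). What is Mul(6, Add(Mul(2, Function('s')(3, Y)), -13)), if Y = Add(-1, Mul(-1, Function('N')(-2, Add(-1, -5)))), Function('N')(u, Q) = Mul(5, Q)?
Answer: -330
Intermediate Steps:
Y = 29 (Y = Add(-1, Mul(-1, Mul(5, Add(-1, -5)))) = Add(-1, Mul(-1, Mul(5, -6))) = Add(-1, Mul(-1, -30)) = Add(-1, 30) = 29)
Function('s')(H, I) = Add(-12, Mul(-3, H)) (Function('s')(H, I) = Mul(-3, Add(4, H)) = Add(-12, Mul(-3, H)))
Mul(6, Add(Mul(2, Function('s')(3, Y)), -13)) = Mul(6, Add(Mul(2, Add(-12, Mul(-3, 3))), -13)) = Mul(6, Add(Mul(2, Add(-12, -9)), -13)) = Mul(6, Add(Mul(2, -21), -13)) = Mul(6, Add(-42, -13)) = Mul(6, -55) = -330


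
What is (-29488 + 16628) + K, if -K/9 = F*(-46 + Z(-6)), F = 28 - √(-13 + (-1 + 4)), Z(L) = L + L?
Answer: 1756 - 522*I*√10 ≈ 1756.0 - 1650.7*I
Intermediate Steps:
Z(L) = 2*L
F = 28 - I*√10 (F = 28 - √(-13 + 3) = 28 - √(-10) = 28 - I*√10 ≈ 28.0 - 3.1623*I)
K = 14616 - 522*I*√10 (K = -9*(28 - I*√10)*(-46 + 2*(-6)) = -9*(28 - I*√10)*(-46 - 12) = -9*(28 - I*√10)*(-58) = -9*(-1624 + 58*I*√10) = 14616 - 522*I*√10 ≈ 14616.0 - 1650.7*I)
(-29488 + 16628) + K = (-29488 + 16628) + (14616 - 522*I*√10) = -12860 + (14616 - 522*I*√10) = 1756 - 522*I*√10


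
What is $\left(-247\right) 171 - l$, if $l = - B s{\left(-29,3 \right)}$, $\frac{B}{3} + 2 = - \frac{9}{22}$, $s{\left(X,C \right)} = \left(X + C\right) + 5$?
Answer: $- \frac{925875}{22} \approx -42085.0$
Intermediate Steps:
$s{\left(X,C \right)} = 5 + C + X$ ($s{\left(X,C \right)} = \left(C + X\right) + 5 = 5 + C + X$)
$B = - \frac{159}{22}$ ($B = -6 + 3 \left(- \frac{9}{22}\right) = -6 - \frac{27}{22} = - \frac{159}{22} \approx -7.2273$)
$l = - \frac{3339}{22}$ ($l = - \frac{\left(-159\right) \left(5 + 3 - 29\right)}{22} = - \frac{\left(-159\right) \left(-21\right)}{22} = \left(-1\right) \frac{3339}{22} = - \frac{3339}{22} \approx -151.77$)
$\left(-247\right) 171 - l = \left(-247\right) 171 - - \frac{3339}{22} = -42237 + \frac{3339}{22} = - \frac{925875}{22}$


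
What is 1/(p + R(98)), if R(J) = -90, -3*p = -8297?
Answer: 3/8027 ≈ 0.00037374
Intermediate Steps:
p = 8297/3 (p = -⅓*(-8297) = 8297/3 ≈ 2765.7)
1/(p + R(98)) = 1/(8297/3 - 90) = 1/(8027/3) = 3/8027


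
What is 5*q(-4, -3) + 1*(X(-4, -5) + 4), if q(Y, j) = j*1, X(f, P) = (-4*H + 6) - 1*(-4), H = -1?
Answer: 3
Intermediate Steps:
X(f, P) = 14 (X(f, P) = (-4*(-1) + 6) - 1*(-4) = (4 + 6) + 4 = 10 + 4 = 14)
q(Y, j) = j
5*q(-4, -3) + 1*(X(-4, -5) + 4) = 5*(-3) + 1*(14 + 4) = -15 + 1*18 = -15 + 18 = 3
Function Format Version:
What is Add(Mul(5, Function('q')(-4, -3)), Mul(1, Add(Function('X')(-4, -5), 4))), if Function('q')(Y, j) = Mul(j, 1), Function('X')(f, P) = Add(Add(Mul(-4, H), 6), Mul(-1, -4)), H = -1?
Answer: 3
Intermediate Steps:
Function('X')(f, P) = 14 (Function('X')(f, P) = Add(Add(Mul(-4, -1), 6), Mul(-1, -4)) = Add(Add(4, 6), 4) = Add(10, 4) = 14)
Function('q')(Y, j) = j
Add(Mul(5, Function('q')(-4, -3)), Mul(1, Add(Function('X')(-4, -5), 4))) = Add(Mul(5, -3), Mul(1, Add(14, 4))) = Add(-15, Mul(1, 18)) = Add(-15, 18) = 3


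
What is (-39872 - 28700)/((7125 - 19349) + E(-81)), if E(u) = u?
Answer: 68572/12305 ≈ 5.5727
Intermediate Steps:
(-39872 - 28700)/((7125 - 19349) + E(-81)) = (-39872 - 28700)/((7125 - 19349) - 81) = -68572/(-12224 - 81) = -68572/(-12305) = -68572*(-1/12305) = 68572/12305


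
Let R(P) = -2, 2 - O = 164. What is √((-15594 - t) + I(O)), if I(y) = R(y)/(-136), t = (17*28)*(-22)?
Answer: I*√5921015/34 ≈ 71.568*I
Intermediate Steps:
t = -10472 (t = 476*(-22) = -10472)
O = -162 (O = 2 - 1*164 = 2 - 164 = -162)
I(y) = 1/68 (I(y) = -2/(-136) = -2*(-1/136) = 1/68)
√((-15594 - t) + I(O)) = √((-15594 - 1*(-10472)) + 1/68) = √((-15594 + 10472) + 1/68) = √(-5122 + 1/68) = √(-348295/68) = I*√5921015/34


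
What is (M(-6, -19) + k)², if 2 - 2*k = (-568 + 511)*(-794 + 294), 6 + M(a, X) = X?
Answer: 203747076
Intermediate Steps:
M(a, X) = -6 + X
k = -14249 (k = 1 - (-568 + 511)*(-794 + 294)/2 = 1 - (-57)*(-500)/2 = 1 - ½*28500 = 1 - 14250 = -14249)
(M(-6, -19) + k)² = ((-6 - 19) - 14249)² = (-25 - 14249)² = (-14274)² = 203747076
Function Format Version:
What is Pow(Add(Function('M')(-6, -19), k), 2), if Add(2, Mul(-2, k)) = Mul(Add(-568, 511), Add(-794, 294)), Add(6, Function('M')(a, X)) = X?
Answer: 203747076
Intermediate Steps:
Function('M')(a, X) = Add(-6, X)
k = -14249 (k = Add(1, Mul(Rational(-1, 2), Mul(Add(-568, 511), Add(-794, 294)))) = Add(1, Mul(Rational(-1, 2), Mul(-57, -500))) = Add(1, Mul(Rational(-1, 2), 28500)) = Add(1, -14250) = -14249)
Pow(Add(Function('M')(-6, -19), k), 2) = Pow(Add(Add(-6, -19), -14249), 2) = Pow(Add(-25, -14249), 2) = Pow(-14274, 2) = 203747076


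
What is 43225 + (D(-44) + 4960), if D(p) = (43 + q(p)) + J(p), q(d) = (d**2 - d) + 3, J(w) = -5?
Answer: 50206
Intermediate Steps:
q(d) = 3 + d**2 - d
D(p) = 41 + p**2 - p (D(p) = (43 + (3 + p**2 - p)) - 5 = (46 + p**2 - p) - 5 = 41 + p**2 - p)
43225 + (D(-44) + 4960) = 43225 + ((41 + (-44)**2 - 1*(-44)) + 4960) = 43225 + ((41 + 1936 + 44) + 4960) = 43225 + (2021 + 4960) = 43225 + 6981 = 50206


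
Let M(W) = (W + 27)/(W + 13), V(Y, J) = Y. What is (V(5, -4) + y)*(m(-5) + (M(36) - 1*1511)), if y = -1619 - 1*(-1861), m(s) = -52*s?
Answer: -2160756/7 ≈ -3.0868e+5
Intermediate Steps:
y = 242 (y = -1619 + 1861 = 242)
M(W) = (27 + W)/(13 + W)
(V(5, -4) + y)*(m(-5) + (M(36) - 1*1511)) = (5 + 242)*(-52*(-5) + ((27 + 36)/(13 + 36) - 1*1511)) = 247*(260 + (63/49 - 1511)) = 247*(260 + ((1/49)*63 - 1511)) = 247*(260 + (9/7 - 1511)) = 247*(260 - 10568/7) = 247*(-8748/7) = -2160756/7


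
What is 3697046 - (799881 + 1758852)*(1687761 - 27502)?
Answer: -4248155794801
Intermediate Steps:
3697046 - (799881 + 1758852)*(1687761 - 27502) = 3697046 - 2558733*1660259 = 3697046 - 1*4248159491847 = 3697046 - 4248159491847 = -4248155794801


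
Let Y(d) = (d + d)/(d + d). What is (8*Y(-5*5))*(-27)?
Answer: -216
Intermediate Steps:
Y(d) = 1 (Y(d) = (2*d)/((2*d)) = (2*d)*(1/(2*d)) = 1)
(8*Y(-5*5))*(-27) = (8*1)*(-27) = 8*(-27) = -216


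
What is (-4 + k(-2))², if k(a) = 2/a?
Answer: 25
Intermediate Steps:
(-4 + k(-2))² = (-4 + 2/(-2))² = (-4 + 2*(-½))² = (-4 - 1)² = (-5)² = 25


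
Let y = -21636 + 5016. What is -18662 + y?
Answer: -35282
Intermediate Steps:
y = -16620
-18662 + y = -18662 - 16620 = -35282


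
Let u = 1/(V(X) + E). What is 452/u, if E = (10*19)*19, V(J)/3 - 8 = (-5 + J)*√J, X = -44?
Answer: 1642568 - 132888*I*√11 ≈ 1.6426e+6 - 4.4074e+5*I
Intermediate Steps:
V(J) = 24 + 3*√J*(-5 + J) (V(J) = 24 + 3*((-5 + J)*√J) = 24 + 3*(√J*(-5 + J)) = 24 + 3*√J*(-5 + J))
E = 3610 (E = 190*19 = 3610)
u = 1/(3634 - 294*I*√11) (u = 1/((24 - 30*I*√11 + 3*(-44)^(3/2)) + 3610) = 1/((24 - 30*I*√11 + 3*(-88*I*√11)) + 3610) = 1/((24 - 30*I*√11 - 264*I*√11) + 3610) = 1/((24 - 294*I*√11) + 3610) = 1/(3634 - 294*I*√11) ≈ 0.0002567 + 6.8878e-5*I)
452/u = 452/(1817/7078376 + 147*I*√11/7078376)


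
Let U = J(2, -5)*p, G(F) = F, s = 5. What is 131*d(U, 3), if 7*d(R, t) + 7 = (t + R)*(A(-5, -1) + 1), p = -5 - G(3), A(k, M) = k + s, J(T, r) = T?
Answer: -2620/7 ≈ -374.29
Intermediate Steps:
A(k, M) = 5 + k (A(k, M) = k + 5 = 5 + k)
p = -8 (p = -5 - 1*3 = -5 - 3 = -8)
U = -16 (U = 2*(-8) = -16)
d(R, t) = -1 + R/7 + t/7 (d(R, t) = -1 + ((t + R)*((5 - 5) + 1))/7 = -1 + ((R + t)*(0 + 1))/7 = -1 + ((R + t)*1)/7 = -1 + (R + t)/7 = -1 + (R/7 + t/7) = -1 + R/7 + t/7)
131*d(U, 3) = 131*(-1 + (1/7)*(-16) + (1/7)*3) = 131*(-1 - 16/7 + 3/7) = 131*(-20/7) = -2620/7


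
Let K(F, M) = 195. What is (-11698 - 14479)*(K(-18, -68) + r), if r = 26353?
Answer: -694946996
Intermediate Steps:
(-11698 - 14479)*(K(-18, -68) + r) = (-11698 - 14479)*(195 + 26353) = -26177*26548 = -694946996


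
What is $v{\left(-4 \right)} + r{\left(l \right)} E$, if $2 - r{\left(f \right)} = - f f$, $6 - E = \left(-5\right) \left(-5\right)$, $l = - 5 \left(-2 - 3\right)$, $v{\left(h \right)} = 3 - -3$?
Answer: $-11907$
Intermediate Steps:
$v{\left(h \right)} = 6$ ($v{\left(h \right)} = 3 + 3 = 6$)
$l = 25$ ($l = \left(-5\right) \left(-5\right) = 25$)
$E = -19$ ($E = 6 - \left(-5\right) \left(-5\right) = 6 - 25 = -19$)
$r{\left(f \right)} = 2 + f^{2}$ ($r{\left(f \right)} = 2 - - f f = 2 - - f^{2} = 2 + f^{2}$)
$v{\left(-4 \right)} + r{\left(l \right)} E = 6 + \left(2 + 25^{2}\right) \left(-19\right) = 6 + \left(2 + 625\right) \left(-19\right) = 6 + 627 \left(-19\right) = 6 - 11913 = -11907$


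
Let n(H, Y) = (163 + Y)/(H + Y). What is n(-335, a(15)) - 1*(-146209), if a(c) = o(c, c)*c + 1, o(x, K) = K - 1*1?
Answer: 9064771/62 ≈ 1.4621e+5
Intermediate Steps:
o(x, K) = -1 + K (o(x, K) = K - 1 = -1 + K)
a(c) = 1 + c*(-1 + c) (a(c) = (-1 + c)*c + 1 = c*(-1 + c) + 1 = 1 + c*(-1 + c))
n(H, Y) = (163 + Y)/(H + Y)
n(-335, a(15)) - 1*(-146209) = (163 + (1 + 15*(-1 + 15)))/(-335 + (1 + 15*(-1 + 15))) - 1*(-146209) = (163 + (1 + 15*14))/(-335 + (1 + 15*14)) + 146209 = (163 + (1 + 210))/(-335 + (1 + 210)) + 146209 = (163 + 211)/(-335 + 211) + 146209 = 374/(-124) + 146209 = -1/124*374 + 146209 = -187/62 + 146209 = 9064771/62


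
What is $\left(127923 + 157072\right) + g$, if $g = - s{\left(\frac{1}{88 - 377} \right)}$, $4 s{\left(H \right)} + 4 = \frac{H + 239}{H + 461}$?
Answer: $\frac{75938859641}{266456} \approx 2.85 \cdot 10^{5}$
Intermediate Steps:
$s{\left(H \right)} = -1 + \frac{239 + H}{4 \left(461 + H\right)}$ ($s{\left(H \right)} = -1 + \frac{\left(H + 239\right) \frac{1}{H + 461}}{4} = -1 + \frac{\left(239 + H\right) \frac{1}{461 + H}}{4} = -1 + \frac{\frac{1}{461 + H} \left(239 + H\right)}{4} = -1 + \frac{239 + H}{4 \left(461 + H\right)}$)
$g = \frac{231921}{266456}$ ($g = - \frac{3 \left(-535 - \frac{1}{88 - 377}\right)}{4 \left(461 + \frac{1}{88 - 377}\right)} = - \frac{3 \left(-535 - \frac{1}{-289}\right)}{4 \left(461 + \frac{1}{-289}\right)} = - \frac{3 \left(-535 - - \frac{1}{289}\right)}{4 \left(461 - \frac{1}{289}\right)} = - \frac{3 \left(-535 + \frac{1}{289}\right)}{4 \cdot \frac{133228}{289}} = - \frac{3 \cdot 289 \left(-154614\right)}{4 \cdot 133228 \cdot 289} = \left(-1\right) \left(- \frac{231921}{266456}\right) = \frac{231921}{266456} \approx 0.87039$)
$\left(127923 + 157072\right) + g = \left(127923 + 157072\right) + \frac{231921}{266456} = 284995 + \frac{231921}{266456} = \frac{75938859641}{266456}$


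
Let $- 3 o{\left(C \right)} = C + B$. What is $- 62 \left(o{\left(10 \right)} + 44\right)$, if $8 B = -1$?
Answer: $- \frac{30287}{12} \approx -2523.9$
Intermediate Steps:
$B = - \frac{1}{8}$ ($B = \frac{1}{8} \left(-1\right) = - \frac{1}{8} \approx -0.125$)
$o{\left(C \right)} = \frac{1}{24} - \frac{C}{3}$ ($o{\left(C \right)} = - \frac{C - \frac{1}{8}}{3} = - \frac{- \frac{1}{8} + C}{3} = \frac{1}{24} - \frac{C}{3}$)
$- 62 \left(o{\left(10 \right)} + 44\right) = - 62 \left(\left(\frac{1}{24} - \frac{10}{3}\right) + 44\right) = - 62 \left(- \frac{79}{24} + 44\right) = \left(-62\right) \frac{977}{24} = - \frac{30287}{12}$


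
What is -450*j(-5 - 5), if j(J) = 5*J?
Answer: 22500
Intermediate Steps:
-450*j(-5 - 5) = -2250*(-5 - 5) = -2250*(-10) = -450*(-50) = 22500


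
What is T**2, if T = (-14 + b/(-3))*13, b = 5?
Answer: 373321/9 ≈ 41480.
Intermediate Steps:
T = -611/3 (T = (-14 + 5/(-3))*13 = (-14 + 5*(-1/3))*13 = (-14 - 5/3)*13 = -47/3*13 = -611/3 ≈ -203.67)
T**2 = (-611/3)**2 = 373321/9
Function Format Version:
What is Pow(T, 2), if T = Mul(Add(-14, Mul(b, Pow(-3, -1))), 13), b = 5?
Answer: Rational(373321, 9) ≈ 41480.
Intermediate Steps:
T = Rational(-611, 3) (T = Mul(Add(-14, Mul(5, Pow(-3, -1))), 13) = Mul(Add(-14, Mul(5, Rational(-1, 3))), 13) = Mul(Add(-14, Rational(-5, 3)), 13) = Mul(Rational(-47, 3), 13) = Rational(-611, 3) ≈ -203.67)
Pow(T, 2) = Pow(Rational(-611, 3), 2) = Rational(373321, 9)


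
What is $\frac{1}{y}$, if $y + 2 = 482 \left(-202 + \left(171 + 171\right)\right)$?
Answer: $\frac{1}{67478} \approx 1.482 \cdot 10^{-5}$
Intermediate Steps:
$y = 67478$ ($y = -2 + 482 \left(-202 + \left(171 + 171\right)\right) = -2 + 482 \left(-202 + 342\right) = -2 + 482 \cdot 140 = -2 + 67480 = 67478$)
$\frac{1}{y} = \frac{1}{67478}$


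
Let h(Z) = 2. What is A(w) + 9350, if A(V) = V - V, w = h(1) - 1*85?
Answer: 9350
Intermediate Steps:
w = -83 (w = 2 - 1*85 = 2 - 85 = -83)
A(V) = 0
A(w) + 9350 = 0 + 9350 = 9350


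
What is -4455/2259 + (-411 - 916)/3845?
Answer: -2236352/965095 ≈ -2.3172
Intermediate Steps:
-4455/2259 + (-411 - 916)/3845 = -4455*1/2259 - 1327*1/3845 = -495/251 - 1327/3845 = -2236352/965095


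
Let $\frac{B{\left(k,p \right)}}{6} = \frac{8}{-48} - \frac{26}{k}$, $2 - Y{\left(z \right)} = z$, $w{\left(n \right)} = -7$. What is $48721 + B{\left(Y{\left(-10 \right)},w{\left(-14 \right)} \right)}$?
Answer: $48707$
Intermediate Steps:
$Y{\left(z \right)} = 2 - z$
$B{\left(k,p \right)} = -1 - \frac{156}{k}$ ($B{\left(k,p \right)} = 6 \left(\frac{8}{-48} - \frac{26}{k}\right) = 6 \left(8 \left(- \frac{1}{48}\right) - \frac{26}{k}\right) = 6 \left(- \frac{1}{6} - \frac{26}{k}\right) = -1 - \frac{156}{k}$)
$48721 + B{\left(Y{\left(-10 \right)},w{\left(-14 \right)} \right)} = 48721 + \frac{-156 - \left(2 - -10\right)}{2 - -10} = 48721 + \frac{-156 - \left(2 + 10\right)}{2 + 10} = 48721 + \frac{-156 - 12}{12} = 48721 + \frac{1}{12} \left(-168\right) = 48721 - 14 = 48707$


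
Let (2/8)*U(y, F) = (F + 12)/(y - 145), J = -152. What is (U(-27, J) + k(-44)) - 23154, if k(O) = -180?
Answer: -1003222/43 ≈ -23331.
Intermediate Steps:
U(y, F) = 4*(12 + F)/(-145 + y) (U(y, F) = 4*((F + 12)/(y - 145)) = 4*((12 + F)/(-145 + y)) = 4*(12 + F)/(-145 + y))
(U(-27, J) + k(-44)) - 23154 = (4*(12 - 152)/(-145 - 27) - 180) - 23154 = (4*(-140)/(-172) - 180) - 23154 = (4*(-1/172)*(-140) - 180) - 23154 = (140/43 - 180) - 23154 = -7600/43 - 23154 = -1003222/43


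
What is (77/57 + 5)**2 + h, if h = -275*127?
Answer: -113340281/3249 ≈ -34885.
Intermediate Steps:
h = -34925
(77/57 + 5)**2 + h = (77/57 + 5)**2 - 34925 = (362/57)**2 - 34925 = 131044/3249 - 34925 = -113340281/3249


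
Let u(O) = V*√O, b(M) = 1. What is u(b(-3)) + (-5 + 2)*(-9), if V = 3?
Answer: 30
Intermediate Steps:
u(O) = 3*√O
u(b(-3)) + (-5 + 2)*(-9) = 3*√1 + (-5 + 2)*(-9) = 3*1 - 3*(-9) = 3 + 27 = 30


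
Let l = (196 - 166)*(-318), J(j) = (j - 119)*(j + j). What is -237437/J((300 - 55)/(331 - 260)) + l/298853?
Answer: 357664757536801/1201377105880 ≈ 297.71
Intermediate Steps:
J(j) = 2*j*(-119 + j) (J(j) = (-119 + j)*(2*j) = 2*j*(-119 + j))
l = -9540 (l = 30*(-318) = -9540)
-237437/J((300 - 55)/(331 - 260)) + l/298853 = -237437*(331 - 260)/(2*(-119 + (300 - 55)/(331 - 260))*(300 - 55)) - 9540/298853 = -237437*71/(490*(-119 + 245/71)) - 9540*1/298853 = -237437*71/(490*(-119 + 245*(1/71))) - 9540/298853 = -237437*71/(490*(-119 + 245/71)) - 9540/298853 = -237437/(2*(245/71)*(-8204/71)) - 9540/298853 = -237437/(-4019960/5041) - 9540/298853 = -237437*(-5041/4019960) - 9540/298853 = 1196919917/4019960 - 9540/298853 = 357664757536801/1201377105880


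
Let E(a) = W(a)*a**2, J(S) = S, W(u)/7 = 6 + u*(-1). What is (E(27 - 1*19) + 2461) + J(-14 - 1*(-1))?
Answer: 1552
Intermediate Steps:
W(u) = 42 - 7*u (W(u) = 7*(6 + u*(-1)) = 7*(6 - u) = 42 - 7*u)
E(a) = a**2*(42 - 7*a) (E(a) = (42 - 7*a)*a**2 = a**2*(42 - 7*a))
(E(27 - 1*19) + 2461) + J(-14 - 1*(-1)) = (7*(27 - 1*19)**2*(6 - (27 - 1*19)) + 2461) + (-14 - 1*(-1)) = (7*(27 - 19)**2*(6 - (27 - 19)) + 2461) + (-14 + 1) = (7*8**2*(6 - 1*8) + 2461) - 13 = (7*64*(6 - 8) + 2461) - 13 = (7*64*(-2) + 2461) - 13 = (-896 + 2461) - 13 = 1565 - 13 = 1552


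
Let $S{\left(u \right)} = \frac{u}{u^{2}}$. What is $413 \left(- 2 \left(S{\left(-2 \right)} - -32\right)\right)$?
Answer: $-26019$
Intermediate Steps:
$S{\left(u \right)} = \frac{1}{u}$ ($S{\left(u \right)} = \frac{u}{u^{2}} = \frac{1}{u}$)
$413 \left(- 2 \left(S{\left(-2 \right)} - -32\right)\right) = 413 \left(- 2 \left(\frac{1}{-2} - -32\right)\right) = 413 \left(- 2 \left(- \frac{1}{2} + 32\right)\right) = 413 \left(\left(-2\right) \frac{63}{2}\right) = 413 \left(-63\right) = -26019$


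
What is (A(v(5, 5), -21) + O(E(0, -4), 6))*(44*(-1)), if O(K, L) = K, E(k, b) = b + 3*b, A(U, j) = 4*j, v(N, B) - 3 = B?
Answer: 4400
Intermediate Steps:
v(N, B) = 3 + B
E(k, b) = 4*b
(A(v(5, 5), -21) + O(E(0, -4), 6))*(44*(-1)) = (4*(-21) + 4*(-4))*(44*(-1)) = (-84 - 16)*(-44) = -100*(-44) = 4400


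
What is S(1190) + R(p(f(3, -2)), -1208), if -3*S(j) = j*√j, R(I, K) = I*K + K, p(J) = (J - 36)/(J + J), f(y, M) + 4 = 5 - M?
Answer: 5436 - 1190*√1190/3 ≈ -8247.6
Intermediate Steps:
f(y, M) = 1 - M (f(y, M) = -4 + (5 - M) = 1 - M)
p(J) = (-36 + J)/(2*J) (p(J) = (-36 + J)/((2*J)) = (-36 + J)*(1/(2*J)) = (-36 + J)/(2*J))
R(I, K) = K + I*K
S(j) = -j^(3/2)/3 (S(j) = -j*√j/3 = -j^(3/2)/3)
S(1190) + R(p(f(3, -2)), -1208) = -1190*√1190/3 - 1208*(1 + (-36 + (1 - 1*(-2)))/(2*(1 - 1*(-2)))) = -1190*√1190/3 - 1208*(1 + (-36 + (1 + 2))/(2*(1 + 2))) = -1190*√1190/3 - 1208*(1 + (½)*(-36 + 3)/3) = -1190*√1190/3 - 1208*(1 + (½)*(⅓)*(-33)) = -1190*√1190/3 - 1208*(1 - 11/2) = -1190*√1190/3 - 1208*(-9/2) = -1190*√1190/3 + 5436 = 5436 - 1190*√1190/3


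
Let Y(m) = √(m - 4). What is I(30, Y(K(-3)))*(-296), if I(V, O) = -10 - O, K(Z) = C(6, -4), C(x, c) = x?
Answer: 2960 + 296*√2 ≈ 3378.6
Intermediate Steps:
K(Z) = 6
Y(m) = √(-4 + m)
I(30, Y(K(-3)))*(-296) = (-10 - √(-4 + 6))*(-296) = (-10 - √2)*(-296) = 2960 + 296*√2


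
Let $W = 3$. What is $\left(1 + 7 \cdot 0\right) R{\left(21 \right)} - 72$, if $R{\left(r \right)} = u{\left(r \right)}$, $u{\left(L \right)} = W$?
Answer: $-69$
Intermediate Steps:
$u{\left(L \right)} = 3$
$R{\left(r \right)} = 3$
$\left(1 + 7 \cdot 0\right) R{\left(21 \right)} - 72 = \left(1 + 7 \cdot 0\right) 3 - 72 = \left(1 + 0\right) 3 - 72 = 1 \cdot 3 - 72 = 3 - 72 = -69$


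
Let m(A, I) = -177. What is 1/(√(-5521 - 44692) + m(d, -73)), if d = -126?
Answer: -177/81542 - I*√50213/81542 ≈ -0.0021707 - 0.0027481*I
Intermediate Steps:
1/(√(-5521 - 44692) + m(d, -73)) = 1/(√(-5521 - 44692) - 177) = 1/(√(-50213) - 177) = 1/(I*√50213 - 177) = 1/(-177 + I*√50213)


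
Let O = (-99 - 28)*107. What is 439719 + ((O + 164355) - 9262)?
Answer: 581223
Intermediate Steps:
O = -13589 (O = -127*107 = -13589)
439719 + ((O + 164355) - 9262) = 439719 + ((-13589 + 164355) - 9262) = 439719 + (150766 - 9262) = 439719 + 141504 = 581223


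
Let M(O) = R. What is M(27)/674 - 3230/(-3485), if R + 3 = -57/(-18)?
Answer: 153713/165804 ≈ 0.92708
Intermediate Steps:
R = ⅙ (R = -3 - 57/(-18) = -3 - 57*(-1/18) = -3 + 19/6 = ⅙ ≈ 0.16667)
M(O) = ⅙
M(27)/674 - 3230/(-3485) = (⅙)/674 - 3230/(-3485) = (⅙)*(1/674) - 3230*(-1/3485) = 1/4044 + 38/41 = 153713/165804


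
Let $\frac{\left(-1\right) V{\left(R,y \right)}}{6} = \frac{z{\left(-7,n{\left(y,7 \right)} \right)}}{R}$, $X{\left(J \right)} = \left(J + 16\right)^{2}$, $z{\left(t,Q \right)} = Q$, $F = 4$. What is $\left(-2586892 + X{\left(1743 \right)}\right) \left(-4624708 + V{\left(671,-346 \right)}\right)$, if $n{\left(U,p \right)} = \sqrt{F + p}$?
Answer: $-2345601025812 - \frac{3043134 \sqrt{11}}{671} \approx -2.3456 \cdot 10^{12}$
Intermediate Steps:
$n{\left(U,p \right)} = \sqrt{4 + p}$
$X{\left(J \right)} = \left(16 + J\right)^{2}$
$V{\left(R,y \right)} = - \frac{6 \sqrt{11}}{R}$ ($V{\left(R,y \right)} = - 6 \frac{\sqrt{4 + 7}}{R} = - 6 \frac{\sqrt{11}}{R} = - \frac{6 \sqrt{11}}{R}$)
$\left(-2586892 + X{\left(1743 \right)}\right) \left(-4624708 + V{\left(671,-346 \right)}\right) = \left(-2586892 + \left(16 + 1743\right)^{2}\right) \left(-4624708 - \frac{6 \sqrt{11}}{671}\right) = \left(-2586892 + 1759^{2}\right) \left(-4624708 - 6 \sqrt{11} \cdot \frac{1}{671}\right) = \left(-2586892 + 3094081\right) \left(-4624708 - \frac{6 \sqrt{11}}{671}\right) = 507189 \left(-4624708 - \frac{6 \sqrt{11}}{671}\right) = -2345601025812 - \frac{3043134 \sqrt{11}}{671}$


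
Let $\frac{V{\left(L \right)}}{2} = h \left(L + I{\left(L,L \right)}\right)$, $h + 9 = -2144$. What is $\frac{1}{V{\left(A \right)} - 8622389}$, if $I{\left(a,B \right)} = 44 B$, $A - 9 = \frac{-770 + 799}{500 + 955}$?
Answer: $- \frac{97}{1005907565} \approx -9.643 \cdot 10^{-8}$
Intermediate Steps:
$A = \frac{13124}{1455}$ ($A = 9 + \frac{-770 + 799}{500 + 955} = 9 + \frac{29}{1455} = \frac{13124}{1455} \approx 9.0199$)
$h = -2153$ ($h = -9 - 2144 = -2153$)
$V{\left(L \right)} = - 193770 L$ ($V{\left(L \right)} = 2 \left(- 2153 \left(L + 44 L\right)\right) = 2 \left(- 2153 \cdot 45 L\right) = 2 \left(- 96885 L\right) = - 193770 L$)
$\frac{1}{V{\left(A \right)} - 8622389} = \frac{1}{\left(-193770\right) \frac{13124}{1455} - 8622389} = \frac{1}{- \frac{169535832}{97} - 8622389} = \frac{1}{- \frac{1005907565}{97}} = - \frac{97}{1005907565}$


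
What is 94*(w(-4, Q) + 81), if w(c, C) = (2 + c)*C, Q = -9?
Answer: 9306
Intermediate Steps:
w(c, C) = C*(2 + c)
94*(w(-4, Q) + 81) = 94*(-9*(2 - 4) + 81) = 94*(-9*(-2) + 81) = 94*(18 + 81) = 94*99 = 9306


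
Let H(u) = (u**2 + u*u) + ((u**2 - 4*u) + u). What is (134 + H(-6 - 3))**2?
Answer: 163216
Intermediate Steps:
H(u) = -3*u + 3*u**2 (H(u) = (u**2 + u**2) + (u**2 - 3*u) = 2*u**2 + (u**2 - 3*u) = -3*u + 3*u**2)
(134 + H(-6 - 3))**2 = (134 + 3*(-6 - 3)*(-1 + (-6 - 3)))**2 = (134 + 3*(-9)*(-1 - 9))**2 = (134 + 3*(-9)*(-10))**2 = (134 + 270)**2 = 404**2 = 163216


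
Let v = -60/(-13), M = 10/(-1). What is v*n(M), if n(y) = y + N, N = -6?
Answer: -960/13 ≈ -73.846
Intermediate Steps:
M = -10 (M = 10*(-1) = -10)
n(y) = -6 + y (n(y) = y - 6 = -6 + y)
v = 60/13 (v = -60*(-1/13) = 60/13 ≈ 4.6154)
v*n(M) = 60*(-6 - 10)/13 = (60/13)*(-16) = -960/13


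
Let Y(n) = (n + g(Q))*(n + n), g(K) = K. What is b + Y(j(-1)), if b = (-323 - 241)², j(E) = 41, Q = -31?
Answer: 318916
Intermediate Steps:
b = 318096 (b = (-564)² = 318096)
Y(n) = 2*n*(-31 + n) (Y(n) = (n - 31)*(n + n) = (-31 + n)*(2*n) = 2*n*(-31 + n))
b + Y(j(-1)) = 318096 + 2*41*(-31 + 41) = 318096 + 2*41*10 = 318096 + 820 = 318916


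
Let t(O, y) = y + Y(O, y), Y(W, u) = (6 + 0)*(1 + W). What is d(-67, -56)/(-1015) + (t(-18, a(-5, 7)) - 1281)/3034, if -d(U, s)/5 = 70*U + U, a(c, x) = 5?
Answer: -7356236/307951 ≈ -23.888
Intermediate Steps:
Y(W, u) = 6 + 6*W (Y(W, u) = 6*(1 + W) = 6 + 6*W)
t(O, y) = 6 + y + 6*O (t(O, y) = y + (6 + 6*O) = 6 + y + 6*O)
d(U, s) = -355*U (d(U, s) = -5*(70*U + U) = -355*U)
d(-67, -56)/(-1015) + (t(-18, a(-5, 7)) - 1281)/3034 = -355*(-67)/(-1015) + ((6 + 5 + 6*(-18)) - 1281)/3034 = 23785*(-1/1015) + ((6 + 5 - 108) - 1281)*(1/3034) = -4757/203 + (-97 - 1281)*(1/3034) = -4757/203 - 1378*1/3034 = -4757/203 - 689/1517 = -7356236/307951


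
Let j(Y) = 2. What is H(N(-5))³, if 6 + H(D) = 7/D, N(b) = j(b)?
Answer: -125/8 ≈ -15.625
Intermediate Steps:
N(b) = 2
H(D) = -6 + 7/D
H(N(-5))³ = (-6 + 7/2)³ = (-5/2)³ = -125/8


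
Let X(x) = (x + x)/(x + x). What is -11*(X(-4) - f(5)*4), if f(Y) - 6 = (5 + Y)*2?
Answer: 1133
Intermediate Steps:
X(x) = 1 (X(x) = (2*x)/((2*x)) = (2*x)*(1/(2*x)) = 1)
f(Y) = 16 + 2*Y (f(Y) = 6 + (5 + Y)*2 = 6 + (10 + 2*Y) = 16 + 2*Y)
-11*(X(-4) - f(5)*4) = -11*(1 - (16 + 2*5)*4) = -11*(1 - (16 + 10)*4) = -11*(1 - 1*26*4) = -11*(1 - 26*4) = -11*(1 - 104) = -11*(-103) = 1133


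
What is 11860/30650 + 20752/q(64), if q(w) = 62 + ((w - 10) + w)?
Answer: 3190918/27585 ≈ 115.68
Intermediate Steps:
q(w) = 52 + 2*w (q(w) = 62 + ((-10 + w) + w) = 62 + (-10 + 2*w) = 52 + 2*w)
11860/30650 + 20752/q(64) = 11860/30650 + 20752/(52 + 2*64) = 11860*(1/30650) + 20752/(52 + 128) = 1186/3065 + 20752/180 = 1186/3065 + 20752*(1/180) = 1186/3065 + 5188/45 = 3190918/27585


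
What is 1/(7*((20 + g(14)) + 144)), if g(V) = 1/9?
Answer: 9/10339 ≈ 0.00087049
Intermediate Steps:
g(V) = 1/9
1/(7*((20 + g(14)) + 144)) = 1/(7*((20 + 1/9) + 144)) = 1/(7*(181/9 + 144)) = 1/(7*(1477/9)) = 1/(10339/9) = 9/10339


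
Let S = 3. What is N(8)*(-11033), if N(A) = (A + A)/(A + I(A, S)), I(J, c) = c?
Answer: -16048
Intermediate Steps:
N(A) = 2*A/(3 + A) (N(A) = (A + A)/(A + 3) = (2*A)/(3 + A) = 2*A/(3 + A))
N(8)*(-11033) = (2*8/(3 + 8))*(-11033) = (2*8/11)*(-11033) = (2*8*(1/11))*(-11033) = (16/11)*(-11033) = -16048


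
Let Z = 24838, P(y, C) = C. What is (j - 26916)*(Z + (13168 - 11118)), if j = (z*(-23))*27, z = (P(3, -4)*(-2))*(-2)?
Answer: -456558240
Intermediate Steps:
z = -16 (z = -4*(-2)*(-2) = 8*(-2) = -16)
j = 9936 (j = -16*(-23)*27 = 368*27 = 9936)
(j - 26916)*(Z + (13168 - 11118)) = (9936 - 26916)*(24838 + (13168 - 11118)) = -16980*(24838 + 2050) = -16980*26888 = -456558240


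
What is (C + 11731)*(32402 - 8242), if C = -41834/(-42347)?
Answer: 12003038102560/42347 ≈ 2.8344e+8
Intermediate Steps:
C = 41834/42347 (C = -41834*(-1/42347) = 41834/42347 ≈ 0.98789)
(C + 11731)*(32402 - 8242) = (41834/42347 + 11731)*(32402 - 8242) = (496814491/42347)*24160 = 12003038102560/42347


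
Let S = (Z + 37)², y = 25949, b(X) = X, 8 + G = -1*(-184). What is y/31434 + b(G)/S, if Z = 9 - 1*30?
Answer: 380479/251472 ≈ 1.5130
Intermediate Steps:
G = 176 (G = -8 - 1*(-184) = -8 + 184 = 176)
Z = -21 (Z = 9 - 30 = -21)
S = 256 (S = (-21 + 37)² = 16² = 256)
y/31434 + b(G)/S = 25949/31434 + 176/256 = 25949*(1/31434) + 176*(1/256) = 25949/31434 + 11/16 = 380479/251472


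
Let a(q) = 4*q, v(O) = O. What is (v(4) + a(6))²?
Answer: 784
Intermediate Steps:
(v(4) + a(6))² = (4 + 4*6)² = (4 + 24)² = 28² = 784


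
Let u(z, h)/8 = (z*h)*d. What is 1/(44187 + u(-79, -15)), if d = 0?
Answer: 1/44187 ≈ 2.2631e-5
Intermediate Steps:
u(z, h) = 0 (u(z, h) = 8*((z*h)*0) = 8*((h*z)*0) = 8*0 = 0)
1/(44187 + u(-79, -15)) = 1/(44187 + 0) = 1/44187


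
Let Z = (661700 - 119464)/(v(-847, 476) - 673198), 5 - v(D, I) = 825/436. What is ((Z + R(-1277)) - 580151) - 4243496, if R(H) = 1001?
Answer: -1415509401601454/293512973 ≈ -4.8226e+6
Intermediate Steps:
v(D, I) = 1355/436 (v(D, I) = 5 - 825/436 = 1355/436)
Z = -236414896/293512973 (Z = (661700 - 119464)/(1355/436 - 673198) = 542236/(-293512973/436) = 542236*(-436/293512973) = -236414896/293512973 ≈ -0.80547)
((Z + R(-1277)) - 580151) - 4243496 = ((-236414896/293512973 + 1001) - 580151) - 4243496 = (293570071077/293512973 - 580151) - 4243496 = -169988274727846/293512973 - 4243496 = -1415509401601454/293512973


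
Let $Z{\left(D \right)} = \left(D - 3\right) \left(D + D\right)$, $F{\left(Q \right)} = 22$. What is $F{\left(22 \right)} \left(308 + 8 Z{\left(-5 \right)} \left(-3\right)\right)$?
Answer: $-35464$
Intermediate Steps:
$Z{\left(D \right)} = 2 D \left(-3 + D\right)$ ($Z{\left(D \right)} = \left(-3 + D\right) 2 D = 2 D \left(-3 + D\right)$)
$F{\left(22 \right)} \left(308 + 8 Z{\left(-5 \right)} \left(-3\right)\right) = 22 \left(308 + 8 \cdot 2 \left(-5\right) \left(-3 - 5\right) \left(-3\right)\right) = 22 \left(308 + 8 \cdot 2 \left(-5\right) \left(-8\right) \left(-3\right)\right) = 22 \left(308 + 8 \cdot 80 \left(-3\right)\right) = 22 \left(308 + 640 \left(-3\right)\right) = 22 \left(308 - 1920\right) = 22 \left(-1612\right) = -35464$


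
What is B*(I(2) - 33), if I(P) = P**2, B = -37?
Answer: 1073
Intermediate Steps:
B*(I(2) - 33) = -37*(2**2 - 33) = -37*(4 - 33) = -37*(-29) = 1073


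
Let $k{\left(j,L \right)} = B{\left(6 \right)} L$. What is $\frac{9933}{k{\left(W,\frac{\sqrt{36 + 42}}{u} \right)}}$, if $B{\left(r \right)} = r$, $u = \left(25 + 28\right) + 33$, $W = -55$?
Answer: $\frac{142373 \sqrt{78}}{78} \approx 16121.0$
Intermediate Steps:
$u = 86$ ($u = 53 + 33 = 86$)
$k{\left(j,L \right)} = 6 L$
$\frac{9933}{k{\left(W,\frac{\sqrt{36 + 42}}{u} \right)}} = \frac{9933}{6 \frac{\sqrt{36 + 42}}{86}} = \frac{9933}{6 \sqrt{78} \cdot \frac{1}{86}} = \frac{9933}{6 \frac{\sqrt{78}}{86}} = \frac{9933}{\frac{3}{43} \sqrt{78}} = 9933 \frac{43 \sqrt{78}}{234} = \frac{142373 \sqrt{78}}{78}$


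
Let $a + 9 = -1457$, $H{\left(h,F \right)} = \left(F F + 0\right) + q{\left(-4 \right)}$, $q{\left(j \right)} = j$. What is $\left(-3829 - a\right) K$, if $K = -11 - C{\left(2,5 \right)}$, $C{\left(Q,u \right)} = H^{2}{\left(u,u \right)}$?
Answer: $1068076$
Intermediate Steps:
$H{\left(h,F \right)} = -4 + F^{2}$ ($H{\left(h,F \right)} = \left(F F + 0\right) - 4 = \left(F^{2} + 0\right) - 4 = F^{2} - 4 = -4 + F^{2}$)
$C{\left(Q,u \right)} = \left(-4 + u^{2}\right)^{2}$
$a = -1466$ ($a = -9 - 1457 = -1466$)
$K = -452$ ($K = -11 - \left(-4 + 5^{2}\right)^{2} = -11 - \left(-4 + 25\right)^{2} = -11 - 21^{2} = -11 - 441 = -452$)
$\left(-3829 - a\right) K = \left(-3829 - -1466\right) \left(-452\right) = \left(-3829 + 1466\right) \left(-452\right) = \left(-2363\right) \left(-452\right) = 1068076$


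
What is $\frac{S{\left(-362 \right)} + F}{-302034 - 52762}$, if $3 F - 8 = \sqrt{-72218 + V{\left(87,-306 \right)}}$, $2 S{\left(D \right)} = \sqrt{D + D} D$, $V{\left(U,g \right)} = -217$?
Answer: $- \frac{2}{266097} - \frac{i \sqrt{72435}}{1064388} + \frac{181 i \sqrt{181}}{177398} \approx -7.5161 \cdot 10^{-6} + 0.013474 i$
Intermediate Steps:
$S{\left(D \right)} = \frac{\sqrt{2} D^{\frac{3}{2}}}{2}$ ($S{\left(D \right)} = \frac{\sqrt{D + D} D}{2} = \frac{\sqrt{2 D} D}{2} = \frac{\sqrt{2} \sqrt{D} D}{2} = \frac{\sqrt{2} D^{\frac{3}{2}}}{2}$)
$F = \frac{8}{3} + \frac{i \sqrt{72435}}{3}$ ($F = \frac{8}{3} + \frac{\sqrt{-72218 - 217}}{3} = \frac{8}{3} + \frac{\sqrt{-72435}}{3} = \frac{8}{3} + \frac{i \sqrt{72435}}{3} \approx 2.6667 + 89.713 i$)
$\frac{S{\left(-362 \right)} + F}{-302034 - 52762} = \frac{\frac{\sqrt{2} \left(-362\right)^{\frac{3}{2}}}{2} + \left(\frac{8}{3} + \frac{i \sqrt{72435}}{3}\right)}{-302034 - 52762} = \frac{\frac{\sqrt{2} \left(- 362 i \sqrt{362}\right)}{2} + \left(\frac{8}{3} + \frac{i \sqrt{72435}}{3}\right)}{-354796} = \left(- 362 i \sqrt{181} + \left(\frac{8}{3} + \frac{i \sqrt{72435}}{3}\right)\right) \left(- \frac{1}{354796}\right) = \left(\frac{8}{3} - 362 i \sqrt{181} + \frac{i \sqrt{72435}}{3}\right) \left(- \frac{1}{354796}\right) = - \frac{2}{266097} - \frac{i \sqrt{72435}}{1064388} + \frac{181 i \sqrt{181}}{177398}$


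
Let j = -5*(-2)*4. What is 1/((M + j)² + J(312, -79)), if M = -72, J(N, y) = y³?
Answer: -1/492015 ≈ -2.0325e-6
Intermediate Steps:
j = 40 (j = 10*4 = 40)
1/((M + j)² + J(312, -79)) = 1/((-72 + 40)² + (-79)³) = 1/((-32)² - 493039) = 1/(1024 - 493039) = 1/(-492015) = -1/492015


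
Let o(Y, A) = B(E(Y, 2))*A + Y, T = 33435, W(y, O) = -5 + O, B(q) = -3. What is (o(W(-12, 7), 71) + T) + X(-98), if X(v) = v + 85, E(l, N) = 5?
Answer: 33211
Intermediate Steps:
X(v) = 85 + v
o(Y, A) = Y - 3*A (o(Y, A) = -3*A + Y = Y - 3*A)
(o(W(-12, 7), 71) + T) + X(-98) = (((-5 + 7) - 3*71) + 33435) + (85 - 98) = ((2 - 213) + 33435) - 13 = (-211 + 33435) - 13 = 33224 - 13 = 33211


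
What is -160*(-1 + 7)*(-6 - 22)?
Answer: 26880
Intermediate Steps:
-160*(-1 + 7)*(-6 - 22) = -960*(-28) = -160*(-168) = 26880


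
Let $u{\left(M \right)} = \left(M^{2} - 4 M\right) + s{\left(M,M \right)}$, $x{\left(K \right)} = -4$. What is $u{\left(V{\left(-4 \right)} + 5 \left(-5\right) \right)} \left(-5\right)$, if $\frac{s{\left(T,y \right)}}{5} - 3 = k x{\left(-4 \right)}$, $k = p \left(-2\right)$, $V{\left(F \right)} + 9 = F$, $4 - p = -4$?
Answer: $-9655$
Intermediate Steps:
$p = 8$ ($p = 4 - -4 = 4 + 4 = 8$)
$V{\left(F \right)} = -9 + F$
$k = -16$ ($k = 8 \left(-2\right) = -16$)
$s{\left(T,y \right)} = 335$ ($s{\left(T,y \right)} = 15 + 5 \left(\left(-16\right) \left(-4\right)\right) = 15 + 5 \cdot 64 = 15 + 320 = 335$)
$u{\left(M \right)} = 335 + M^{2} - 4 M$ ($u{\left(M \right)} = \left(M^{2} - 4 M\right) + 335 = 335 + M^{2} - 4 M$)
$u{\left(V{\left(-4 \right)} + 5 \left(-5\right) \right)} \left(-5\right) = \left(335 + \left(\left(-9 - 4\right) + 5 \left(-5\right)\right)^{2} - 4 \left(\left(-9 - 4\right) + 5 \left(-5\right)\right)\right) \left(-5\right) = \left(335 + \left(-13 - 25\right)^{2} - 4 \left(-13 - 25\right)\right) \left(-5\right) = \left(335 + \left(-38\right)^{2} - -152\right) \left(-5\right) = \left(335 + 1444 + 152\right) \left(-5\right) = 1931 \left(-5\right) = -9655$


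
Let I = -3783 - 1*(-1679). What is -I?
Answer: 2104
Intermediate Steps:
I = -2104 (I = -3783 + 1679 = -2104)
-I = -1*(-2104) = 2104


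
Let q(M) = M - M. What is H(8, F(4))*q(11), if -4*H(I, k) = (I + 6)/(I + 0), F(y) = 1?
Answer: 0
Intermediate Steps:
H(I, k) = -(6 + I)/(4*I) (H(I, k) = -(I + 6)/(4*(I + 0)) = -(6 + I)/(4*I))
q(M) = 0
H(8, F(4))*q(11) = ((1/4)*(-6 - 1*8)/8)*0 = ((1/4)*(1/8)*(-6 - 8))*0 = ((1/4)*(1/8)*(-14))*0 = -7/16*0 = 0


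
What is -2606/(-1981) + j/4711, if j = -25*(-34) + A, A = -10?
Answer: 1991558/1333213 ≈ 1.4938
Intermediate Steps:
j = 840 (j = -25*(-34) - 10 = 850 - 10 = 840)
-2606/(-1981) + j/4711 = -2606/(-1981) + 840/4711 = -2606*(-1/1981) + 840*(1/4711) = 2606/1981 + 120/673 = 1991558/1333213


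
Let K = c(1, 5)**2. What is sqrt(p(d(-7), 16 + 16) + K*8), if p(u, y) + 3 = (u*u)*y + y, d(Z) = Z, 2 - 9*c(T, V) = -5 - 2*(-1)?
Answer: sqrt(129557)/9 ≈ 39.993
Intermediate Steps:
c(T, V) = 5/9 (c(T, V) = 2/9 - (-5 - 2*(-1))/9 = 2/9 - (-5 + 2)/9 = 2/9 - 1/9*(-3) = 2/9 + 1/3 = 5/9)
p(u, y) = -3 + y + y*u**2 (p(u, y) = -3 + ((u*u)*y + y) = -3 + (u**2*y + y) = -3 + (y*u**2 + y) = -3 + (y + y*u**2) = -3 + y + y*u**2)
K = 25/81 (K = (5/9)**2 = 25/81 ≈ 0.30864)
sqrt(p(d(-7), 16 + 16) + K*8) = sqrt((-3 + (16 + 16) + (16 + 16)*(-7)**2) + (25/81)*8) = sqrt((-3 + 32 + 32*49) + 200/81) = sqrt((-3 + 32 + 1568) + 200/81) = sqrt(1597 + 200/81) = sqrt(129557/81) = sqrt(129557)/9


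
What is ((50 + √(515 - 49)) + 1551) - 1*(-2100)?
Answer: 3701 + √466 ≈ 3722.6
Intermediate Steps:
((50 + √(515 - 49)) + 1551) - 1*(-2100) = ((50 + √466) + 1551) + 2100 = (1601 + √466) + 2100 = 3701 + √466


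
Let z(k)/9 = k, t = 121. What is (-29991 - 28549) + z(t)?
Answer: -57451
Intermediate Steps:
z(k) = 9*k
(-29991 - 28549) + z(t) = (-29991 - 28549) + 9*121 = -58540 + 1089 = -57451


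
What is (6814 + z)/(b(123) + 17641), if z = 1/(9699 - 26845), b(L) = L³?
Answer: 116832843/32208898168 ≈ 0.0036273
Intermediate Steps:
z = -1/17146 (z = 1/(-17146) = -1/17146 ≈ -5.8323e-5)
(6814 + z)/(b(123) + 17641) = (6814 - 1/17146)/(123³ + 17641) = 116832843/(17146*(1860867 + 17641)) = (116832843/17146)/1878508 = (116832843/17146)*(1/1878508) = 116832843/32208898168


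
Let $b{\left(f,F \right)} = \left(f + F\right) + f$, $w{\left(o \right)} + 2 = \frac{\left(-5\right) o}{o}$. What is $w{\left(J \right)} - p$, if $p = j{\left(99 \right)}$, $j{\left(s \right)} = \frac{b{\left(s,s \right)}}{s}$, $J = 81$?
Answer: $-10$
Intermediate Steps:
$w{\left(o \right)} = -7$ ($w{\left(o \right)} = -2 + \frac{\left(-5\right) o}{o} = -2 - 5 = -7$)
$b{\left(f,F \right)} = F + 2 f$ ($b{\left(f,F \right)} = \left(F + f\right) + f = F + 2 f$)
$j{\left(s \right)} = 3$ ($j{\left(s \right)} = \frac{s + 2 s}{s} = \frac{3 s}{s} = 3$)
$p = 3$
$w{\left(J \right)} - p = -7 - 3 = -10$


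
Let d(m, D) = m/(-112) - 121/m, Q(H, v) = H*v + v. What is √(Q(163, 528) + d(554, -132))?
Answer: √5208677479586/7756 ≈ 294.26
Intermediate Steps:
Q(H, v) = v + H*v
d(m, D) = -121/m - m/112 (d(m, D) = m*(-1/112) - 121/m = -m/112 - 121/m = -121/m - m/112)
√(Q(163, 528) + d(554, -132)) = √(528*(1 + 163) + (-121/554 - 1/112*554)) = √(528*164 + (-121*1/554 - 277/56)) = √(86592 + (-121/554 - 277/56)) = √(86592 - 80117/15512) = √(1343134987/15512) = √5208677479586/7756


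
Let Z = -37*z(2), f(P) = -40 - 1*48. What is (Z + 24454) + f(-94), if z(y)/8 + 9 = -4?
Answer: 28214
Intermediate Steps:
z(y) = -104 (z(y) = -72 + 8*(-4) = -72 - 32 = -104)
f(P) = -88 (f(P) = -40 - 48 = -88)
Z = 3848 (Z = -37*(-104) = 3848)
(Z + 24454) + f(-94) = (3848 + 24454) - 88 = 28302 - 88 = 28214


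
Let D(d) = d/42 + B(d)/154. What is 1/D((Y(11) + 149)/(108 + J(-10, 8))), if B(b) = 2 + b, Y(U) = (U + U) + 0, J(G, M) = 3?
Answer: 2849/170 ≈ 16.759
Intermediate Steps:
Y(U) = 2*U (Y(U) = 2*U + 0 = 2*U)
D(d) = 1/77 + d/33 (D(d) = d/42 + (2 + d)/154 = d*(1/42) + (2 + d)*(1/154) = d/42 + (1/77 + d/154) = 1/77 + d/33)
1/D((Y(11) + 149)/(108 + J(-10, 8))) = 1/(1/77 + ((2*11 + 149)/(108 + 3))/33) = 1/(1/77 + ((22 + 149)/111)/33) = 1/(1/77 + (171*(1/111))/33) = 1/(1/77 + (1/33)*(57/37)) = 1/(1/77 + 19/407) = 1/(170/2849) = 2849/170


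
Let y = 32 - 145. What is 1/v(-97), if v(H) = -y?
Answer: 1/113 ≈ 0.0088496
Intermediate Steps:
y = -113
v(H) = 113 (v(H) = -1*(-113) = 113)
1/v(-97) = 1/113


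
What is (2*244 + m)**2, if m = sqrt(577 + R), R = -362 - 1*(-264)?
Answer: (488 + sqrt(479))**2 ≈ 2.5998e+5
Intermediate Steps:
R = -98 (R = -362 + 264 = -98)
m = sqrt(479) (m = sqrt(577 - 98) = sqrt(479) ≈ 21.886)
(2*244 + m)**2 = (2*244 + sqrt(479))**2 = (488 + sqrt(479))**2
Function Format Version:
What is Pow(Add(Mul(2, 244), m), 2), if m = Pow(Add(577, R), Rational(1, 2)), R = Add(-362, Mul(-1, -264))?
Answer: Pow(Add(488, Pow(479, Rational(1, 2))), 2) ≈ 2.5998e+5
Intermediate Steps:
R = -98 (R = Add(-362, 264) = -98)
m = Pow(479, Rational(1, 2)) (m = Pow(Add(577, -98), Rational(1, 2)) = Pow(479, Rational(1, 2)) ≈ 21.886)
Pow(Add(Mul(2, 244), m), 2) = Pow(Add(Mul(2, 244), Pow(479, Rational(1, 2))), 2) = Pow(Add(488, Pow(479, Rational(1, 2))), 2)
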